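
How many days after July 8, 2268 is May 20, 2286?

6525

Jul 8, 2268 → Jul 8, 2269: 365 days.
Jul 8, 2269 → Jul 8, 2270: 365 days.
Jul 8, 2270 → Jul 8, 2271: 365 days.
Jul 8, 2271 → Jul 8, 2272: 366 days (Feb 29, 2272 is in that span).
Jul 8, 2272 → Jul 8, 2273: 365 days.
Jul 8, 2273 → Jul 8, 2274: 365 days.
Jul 8, 2274 → Jul 8, 2275: 365 days.
Jul 8, 2275 → Jul 8, 2276: 366 days (Feb 29, 2276 is in that span).
Jul 8, 2276 → Jul 8, 2277: 365 days.
Jul 8, 2277 → Jul 8, 2278: 365 days.
Jul 8, 2278 → Jul 8, 2279: 365 days.
Jul 8, 2279 → Jul 8, 2280: 366 days (Feb 29, 2280 is in that span).
Jul 8, 2280 → Jul 8, 2281: 365 days.
Jul 8, 2281 → Jul 8, 2282: 365 days.
Jul 8, 2282 → Jul 8, 2283: 365 days.
Jul 8, 2283 → Jul 8, 2284: 366 days (Feb 29, 2284 is in that span).
Jul 8, 2284 → Jul 8, 2285: 365 days.
Jul 8, 2285 → Aug 8, 2285: 31 days (July has 31).
Aug 8, 2285 → Sep 8, 2285: 31 days (August has 31).
Sep 8, 2285 → Oct 8, 2285: 30 days (September has 30).
Oct 8, 2285 → Nov 8, 2285: 31 days (October has 31).
Nov 8, 2285 → Dec 8, 2285: 30 days (November has 30).
Dec 8, 2285 → Jan 8, 2286: 31 days (December has 31).
Jan 8, 2286 → Feb 8, 2286: 31 days (January has 31).
Feb 8, 2286 → Mar 8, 2286: 28 days (February has 28).
Mar 8, 2286 → Apr 8, 2286: 31 days (March has 31).
Apr 8, 2286 → May 8, 2286: 30 days (April has 30).
May 8, 2286 → May 20, 2286: 12 days.
Total: 6525 days.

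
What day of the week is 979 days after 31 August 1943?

Monday

Aug 31, 1943 is a Tuesday.
979 mod 7 = 6, so 979 days after a Tuesday is Tuesday + 6 = Monday.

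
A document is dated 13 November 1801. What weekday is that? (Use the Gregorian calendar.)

Friday

Doomsday rule: the anchor day for the 1800s is Friday. For year 01: 1÷12 = 0 r 1, and 1÷4 = 0, so 0+1+0 = 1.
Friday + 1 ≡ Saturday — that's 1801's doomsday.
In November the doomsday date is Nov 7.
Nov 13 is 6 days after Nov 7; 6 mod 7 = 6, so Saturday + 6 = Friday.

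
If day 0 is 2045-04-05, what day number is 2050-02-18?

Apr 5, 2045 → Apr 5, 2046: 365 days.
Apr 5, 2046 → Apr 5, 2047: 365 days.
Apr 5, 2047 → Apr 5, 2048: 366 days (Feb 29, 2048 is in that span).
Apr 5, 2048 → Apr 5, 2049: 365 days.
Apr 5, 2049 → May 5, 2049: 30 days (April has 30).
May 5, 2049 → Jun 5, 2049: 31 days (May has 31).
Jun 5, 2049 → Jul 5, 2049: 30 days (June has 30).
Jul 5, 2049 → Aug 5, 2049: 31 days (July has 31).
Aug 5, 2049 → Sep 5, 2049: 31 days (August has 31).
Sep 5, 2049 → Oct 5, 2049: 30 days (September has 30).
Oct 5, 2049 → Nov 5, 2049: 31 days (October has 31).
Nov 5, 2049 → Dec 5, 2049: 30 days (November has 30).
Dec 5, 2049 → Jan 5, 2050: 31 days (December has 31).
Jan 5, 2050 → Feb 5, 2050: 31 days (January has 31).
Feb 5, 2050 → Feb 18, 2050: 13 days.
Total: 1780 days.

1780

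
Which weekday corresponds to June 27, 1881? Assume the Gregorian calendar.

Monday

Doomsday rule: the anchor day for the 1800s is Friday. For year 81: 81÷12 = 6 r 9, and 9÷4 = 2, so 6+9+2 = 17.
Friday + 17 ≡ Monday — that's 1881's doomsday.
In June the doomsday date is Jun 6.
Jun 27 is 21 days after Jun 6; 21 mod 7 = 0, so Monday + 0 = Monday.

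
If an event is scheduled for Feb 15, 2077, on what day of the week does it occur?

January 1, 2077 is a Friday.
Jan 1, 2077 → Feb 1, 2077: 31 days (January has 31).
Feb 1, 2077 → Feb 15, 2077: 14 days.
Total: 45 days.
45 mod 7 = 3, so Friday + 3 = Monday.

Monday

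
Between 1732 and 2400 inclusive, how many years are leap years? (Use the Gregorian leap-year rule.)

Multiples of 4 in [1732,2400]: 168.
Of those, multiples of 100: 7 (not leap unless ÷400).
Multiples of 400: 2.
Leap years = 168 − 7 + 2 = 163.

163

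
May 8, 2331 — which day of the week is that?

Friday

Doomsday rule: the anchor day for the 2300s is Wednesday. For year 31: 31÷12 = 2 r 7, and 7÷4 = 1, so 2+7+1 = 10.
Wednesday + 10 ≡ Saturday — that's 2331's doomsday.
In May the doomsday date is May 9.
May 8 is 1 day before May 9; 1 mod 7 = 1, so Saturday − 1 = Friday.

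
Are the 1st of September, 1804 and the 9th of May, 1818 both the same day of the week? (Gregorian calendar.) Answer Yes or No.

From Sep 1, 1804 to May 9, 1818 is 4998 days.
4998 mod 7 = 0, so they are the same weekday.
(Sep 1, 1804 is a Saturday; May 9, 1818 is a Saturday.)

Yes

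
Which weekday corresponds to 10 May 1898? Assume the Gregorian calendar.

Doomsday rule: the anchor day for the 1800s is Friday. For year 98: 98÷12 = 8 r 2, and 2÷4 = 0, so 8+2+0 = 10.
Friday + 10 ≡ Monday — that's 1898's doomsday.
In May the doomsday date is May 9.
May 10 is 1 day after May 9; 1 mod 7 = 1, so Monday + 1 = Tuesday.

Tuesday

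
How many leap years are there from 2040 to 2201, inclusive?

39

Multiples of 4 in [2040,2201]: 41.
Of those, multiples of 100: 2 (not leap unless ÷400).
Multiples of 400: 0.
Leap years = 41 − 2 + 0 = 39.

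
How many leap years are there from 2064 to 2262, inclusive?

48

Multiples of 4 in [2064,2262]: 50.
Of those, multiples of 100: 2 (not leap unless ÷400).
Multiples of 400: 0.
Leap years = 50 − 2 + 0 = 48.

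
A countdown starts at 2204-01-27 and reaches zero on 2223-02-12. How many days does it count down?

Jan 27, 2204 → Jan 27, 2205: 366 days (Feb 29, 2204 is in that span).
Jan 27, 2205 → Jan 27, 2206: 365 days.
Jan 27, 2206 → Jan 27, 2207: 365 days.
Jan 27, 2207 → Jan 27, 2208: 365 days.
Jan 27, 2208 → Jan 27, 2209: 366 days (Feb 29, 2208 is in that span).
Jan 27, 2209 → Jan 27, 2210: 365 days.
Jan 27, 2210 → Jan 27, 2211: 365 days.
Jan 27, 2211 → Jan 27, 2212: 365 days.
Jan 27, 2212 → Jan 27, 2213: 366 days (Feb 29, 2212 is in that span).
Jan 27, 2213 → Jan 27, 2214: 365 days.
Jan 27, 2214 → Jan 27, 2215: 365 days.
Jan 27, 2215 → Jan 27, 2216: 365 days.
Jan 27, 2216 → Jan 27, 2217: 366 days (Feb 29, 2216 is in that span).
Jan 27, 2217 → Jan 27, 2218: 365 days.
Jan 27, 2218 → Jan 27, 2219: 365 days.
Jan 27, 2219 → Jan 27, 2220: 365 days.
Jan 27, 2220 → Jan 27, 2221: 366 days (Feb 29, 2220 is in that span).
Jan 27, 2221 → Jan 27, 2222: 365 days.
Jan 27, 2222 → Feb 27, 2222: 31 days (January has 31).
Feb 27, 2222 → Mar 27, 2222: 28 days (February has 28).
Mar 27, 2222 → Apr 27, 2222: 31 days (March has 31).
Apr 27, 2222 → May 27, 2222: 30 days (April has 30).
May 27, 2222 → Jun 27, 2222: 31 days (May has 31).
Jun 27, 2222 → Jul 27, 2222: 30 days (June has 30).
Jul 27, 2222 → Aug 27, 2222: 31 days (July has 31).
Aug 27, 2222 → Sep 27, 2222: 31 days (August has 31).
Sep 27, 2222 → Oct 27, 2222: 30 days (September has 30).
Oct 27, 2222 → Nov 27, 2222: 31 days (October has 31).
Nov 27, 2222 → Dec 27, 2222: 30 days (November has 30).
Dec 27, 2222 → Jan 27, 2223: 31 days (December has 31).
Jan 27, 2223 → Feb 12, 2223: 16 days.
Total: 6956 days.

6956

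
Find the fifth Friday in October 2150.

October 1, 2150 is a Thursday.
The first Friday is therefore October 2 (1 days later).
The fifth Friday is 2 + 4×7 = October 30.

October 30, 2150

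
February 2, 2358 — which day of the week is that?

Sunday

Doomsday rule: the anchor day for the 2300s is Wednesday. For year 58: 58÷12 = 4 r 10, and 10÷4 = 2, so 4+10+2 = 16.
Wednesday + 16 ≡ Friday — that's 2358's doomsday.
In February the doomsday date is Feb 28 (2358 is not a leap year).
Feb 2 is 26 days before Feb 28; 26 mod 7 = 5, so Friday − 5 = Sunday.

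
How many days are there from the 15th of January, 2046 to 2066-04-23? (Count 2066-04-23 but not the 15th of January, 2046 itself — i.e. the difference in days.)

Jan 15, 2046 → Jan 15, 2047: 365 days.
Jan 15, 2047 → Jan 15, 2048: 365 days.
Jan 15, 2048 → Jan 15, 2049: 366 days (Feb 29, 2048 is in that span).
Jan 15, 2049 → Jan 15, 2050: 365 days.
Jan 15, 2050 → Jan 15, 2051: 365 days.
Jan 15, 2051 → Jan 15, 2052: 365 days.
Jan 15, 2052 → Jan 15, 2053: 366 days (Feb 29, 2052 is in that span).
Jan 15, 2053 → Jan 15, 2054: 365 days.
Jan 15, 2054 → Jan 15, 2055: 365 days.
Jan 15, 2055 → Jan 15, 2056: 365 days.
Jan 15, 2056 → Jan 15, 2057: 366 days (Feb 29, 2056 is in that span).
Jan 15, 2057 → Jan 15, 2058: 365 days.
Jan 15, 2058 → Jan 15, 2059: 365 days.
Jan 15, 2059 → Jan 15, 2060: 365 days.
Jan 15, 2060 → Jan 15, 2061: 366 days (Feb 29, 2060 is in that span).
Jan 15, 2061 → Jan 15, 2062: 365 days.
Jan 15, 2062 → Jan 15, 2063: 365 days.
Jan 15, 2063 → Jan 15, 2064: 365 days.
Jan 15, 2064 → Jan 15, 2065: 366 days (Feb 29, 2064 is in that span).
Jan 15, 2065 → Jan 15, 2066: 365 days.
Jan 15, 2066 → Feb 15, 2066: 31 days (January has 31).
Feb 15, 2066 → Mar 15, 2066: 28 days (February has 28).
Mar 15, 2066 → Apr 15, 2066: 31 days (March has 31).
Apr 15, 2066 → Apr 23, 2066: 8 days.
Total: 7403 days.

7403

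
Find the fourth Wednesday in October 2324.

October 22, 2324

October 1, 2324 is a Wednesday.
The first Wednesday is therefore October 1 (same day).
The fourth Wednesday is 1 + 3×7 = October 22.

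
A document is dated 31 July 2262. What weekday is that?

Doomsday rule: the anchor day for the 2200s is Friday. For year 62: 62÷12 = 5 r 2, and 2÷4 = 0, so 5+2+0 = 7.
Friday + 7 ≡ Friday — that's 2262's doomsday.
In July the doomsday date is Jul 11.
Jul 31 is 20 days after Jul 11; 20 mod 7 = 6, so Friday + 6 = Thursday.

Thursday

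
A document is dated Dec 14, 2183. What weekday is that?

Doomsday rule: the anchor day for the 2100s is Sunday. For year 83: 83÷12 = 6 r 11, and 11÷4 = 2, so 6+11+2 = 19.
Sunday + 19 ≡ Friday — that's 2183's doomsday.
In December the doomsday date is Dec 12.
Dec 14 is 2 days after Dec 12; 2 mod 7 = 2, so Friday + 2 = Sunday.

Sunday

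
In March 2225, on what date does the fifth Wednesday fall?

March 1, 2225 is a Tuesday.
The first Wednesday is therefore March 2 (1 days later).
The fifth Wednesday is 2 + 4×7 = March 30.

March 30, 2225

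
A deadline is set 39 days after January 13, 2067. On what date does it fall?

Jan has 31 days: +19 → Feb 1, 2067 (20 left).
+20 → Feb 21, 2067.

February 21, 2067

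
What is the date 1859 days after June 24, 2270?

+365 (one year) → Jun 24, 2271 (1494 left).
+366 (one year; includes Feb 29, 2272) → Jun 24, 2272 (1128 left).
+365 (one year) → Jun 24, 2273 (763 left).
+365 (one year) → Jun 24, 2274 (398 left).
Jun has 30 days: +7 → Jul 1, 2274 (391 left).
Jul has 31 days: +31 → Aug 1, 2274 (360 left).
Aug has 31 days: +31 → Sep 1, 2274 (329 left).
Sep has 30 days: +30 → Oct 1, 2274 (299 left).
Oct has 31 days: +31 → Nov 1, 2274 (268 left).
Nov has 30 days: +30 → Dec 1, 2274 (238 left).
Dec has 31 days: +31 → Jan 1, 2275 (207 left).
Jan has 31 days: +31 → Feb 1, 2275 (176 left).
Feb has 28 days: +28 → Mar 1, 2275 (148 left).
Mar has 31 days: +31 → Apr 1, 2275 (117 left).
Apr has 30 days: +30 → May 1, 2275 (87 left).
May has 31 days: +31 → Jun 1, 2275 (56 left).
Jun has 30 days: +30 → Jul 1, 2275 (26 left).
+26 → Jul 27, 2275.

July 27, 2275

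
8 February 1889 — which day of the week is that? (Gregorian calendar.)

Doomsday rule: the anchor day for the 1800s is Friday. For year 89: 89÷12 = 7 r 5, and 5÷4 = 1, so 7+5+1 = 13.
Friday + 13 ≡ Thursday — that's 1889's doomsday.
In February the doomsday date is Feb 28 (1889 is not a leap year).
Feb 8 is 20 days before Feb 28; 20 mod 7 = 6, so Thursday − 6 = Friday.

Friday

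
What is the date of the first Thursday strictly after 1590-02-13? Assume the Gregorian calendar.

Feb 13, 1590 is a Tuesday.
From Tuesday to the next Thursday is 2 days.
Feb 13, 1590 + 2 = Feb 15, 1590.

February 15, 1590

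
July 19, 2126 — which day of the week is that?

Doomsday rule: the anchor day for the 2100s is Sunday. For year 26: 26÷12 = 2 r 2, and 2÷4 = 0, so 2+2+0 = 4.
Sunday + 4 ≡ Thursday — that's 2126's doomsday.
In July the doomsday date is Jul 11.
Jul 19 is 8 days after Jul 11; 8 mod 7 = 1, so Thursday + 1 = Friday.

Friday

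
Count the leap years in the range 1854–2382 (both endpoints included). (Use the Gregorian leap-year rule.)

128

Multiples of 4 in [1854,2382]: 132.
Of those, multiples of 100: 5 (not leap unless ÷400).
Multiples of 400: 1.
Leap years = 132 − 5 + 1 = 128.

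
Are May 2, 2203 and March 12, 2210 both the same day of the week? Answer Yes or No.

From May 2, 2203 to Mar 12, 2210 is 2506 days.
2506 mod 7 = 0, so they are the same weekday.
(May 2, 2203 is a Monday; Mar 12, 2210 is a Monday.)

Yes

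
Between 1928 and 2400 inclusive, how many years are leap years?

Multiples of 4 in [1928,2400]: 119.
Of those, multiples of 100: 5 (not leap unless ÷400).
Multiples of 400: 2.
Leap years = 119 − 5 + 2 = 116.

116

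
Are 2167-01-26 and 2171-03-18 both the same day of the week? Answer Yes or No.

From Jan 26, 2167 to Mar 18, 2171 is 1512 days.
1512 mod 7 = 0, so they are the same weekday.
(Jan 26, 2167 is a Monday; Mar 18, 2171 is a Monday.)

Yes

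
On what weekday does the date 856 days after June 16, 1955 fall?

Saturday

First find the weekday of Jun 16, 1955. Doomsday rule: the anchor day for the 1900s is Wednesday. For year 55: 55÷12 = 4 r 7, and 7÷4 = 1, so 4+7+1 = 12.
Wednesday + 12 ≡ Monday — that's 1955's doomsday.
In June the doomsday date is Jun 6.
Jun 16 is 10 days after Jun 6; 10 mod 7 = 3, so Monday + 3 = Thursday.
856 mod 7 = 2, so 856 days after a Thursday is Thursday + 2 = Saturday.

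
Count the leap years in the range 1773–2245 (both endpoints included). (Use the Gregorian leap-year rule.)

Multiples of 4 in [1773,2245]: 118.
Of those, multiples of 100: 5 (not leap unless ÷400).
Multiples of 400: 1.
Leap years = 118 − 5 + 1 = 114.

114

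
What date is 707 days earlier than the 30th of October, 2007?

November 22, 2005

−365 (one year) → Oct 30, 2006 (342 left).
−30 → Sep 30, 2006 (end of Sep, 30 days; 312 left).
−30 → Aug 31, 2006 (end of Aug, 31 days; 282 left).
−31 → Jul 31, 2006 (end of Jul, 31 days; 251 left).
−31 → Jun 30, 2006 (end of Jun, 30 days; 220 left).
−30 → May 31, 2006 (end of May, 31 days; 190 left).
−31 → Apr 30, 2006 (end of Apr, 30 days; 159 left).
−30 → Mar 31, 2006 (end of Mar, 31 days; 129 left).
−31 → Feb 28, 2006 (end of Feb, 28 days; 98 left).
−28 → Jan 31, 2006 (end of Jan, 31 days; 70 left).
−31 → Dec 31, 2005 (end of Dec, 31 days; 39 left).
−31 → Nov 30, 2005 (end of Nov, 30 days; 8 left).
−8 → Nov 22, 2005.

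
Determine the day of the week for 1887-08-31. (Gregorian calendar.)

Wednesday

Doomsday rule: the anchor day for the 1800s is Friday. For year 87: 87÷12 = 7 r 3, and 3÷4 = 0, so 7+3+0 = 10.
Friday + 10 ≡ Monday — that's 1887's doomsday.
In August the doomsday date is Aug 8.
Aug 31 is 23 days after Aug 8; 23 mod 7 = 2, so Monday + 2 = Wednesday.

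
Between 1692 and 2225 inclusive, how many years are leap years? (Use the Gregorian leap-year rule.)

129

Multiples of 4 in [1692,2225]: 134.
Of those, multiples of 100: 6 (not leap unless ÷400).
Multiples of 400: 1.
Leap years = 134 − 6 + 1 = 129.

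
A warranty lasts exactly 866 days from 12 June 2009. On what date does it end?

+365 (one year) → Jun 12, 2010 (501 left).
+365 (one year) → Jun 12, 2011 (136 left).
Jun has 30 days: +19 → Jul 1, 2011 (117 left).
Jul has 31 days: +31 → Aug 1, 2011 (86 left).
Aug has 31 days: +31 → Sep 1, 2011 (55 left).
Sep has 30 days: +30 → Oct 1, 2011 (25 left).
+25 → Oct 26, 2011.

October 26, 2011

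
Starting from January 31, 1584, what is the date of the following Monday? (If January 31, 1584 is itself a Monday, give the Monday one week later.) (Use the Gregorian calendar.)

Jan 31, 1584 is a Tuesday.
From Tuesday to the next Monday is 6 days.
Jan 31, 1584 + 6 = Feb 6, 1584.

February 6, 1584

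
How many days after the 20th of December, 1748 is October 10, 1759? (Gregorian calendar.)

Dec 20, 1748 → Dec 20, 1749: 365 days.
Dec 20, 1749 → Dec 20, 1750: 365 days.
Dec 20, 1750 → Dec 20, 1751: 365 days.
Dec 20, 1751 → Dec 20, 1752: 366 days (Feb 29, 1752 is in that span).
Dec 20, 1752 → Dec 20, 1753: 365 days.
Dec 20, 1753 → Dec 20, 1754: 365 days.
Dec 20, 1754 → Dec 20, 1755: 365 days.
Dec 20, 1755 → Dec 20, 1756: 366 days (Feb 29, 1756 is in that span).
Dec 20, 1756 → Dec 20, 1757: 365 days.
Dec 20, 1757 → Dec 20, 1758: 365 days.
Dec 20, 1758 → Jan 20, 1759: 31 days (December has 31).
Jan 20, 1759 → Feb 20, 1759: 31 days (January has 31).
Feb 20, 1759 → Mar 20, 1759: 28 days (February has 28).
Mar 20, 1759 → Apr 20, 1759: 31 days (March has 31).
Apr 20, 1759 → May 20, 1759: 30 days (April has 30).
May 20, 1759 → Jun 20, 1759: 31 days (May has 31).
Jun 20, 1759 → Jul 20, 1759: 30 days (June has 30).
Jul 20, 1759 → Aug 20, 1759: 31 days (July has 31).
Aug 20, 1759 → Sep 20, 1759: 31 days (August has 31).
Sep 20, 1759 → Oct 10, 1759: 20 days.
Total: 3946 days.

3946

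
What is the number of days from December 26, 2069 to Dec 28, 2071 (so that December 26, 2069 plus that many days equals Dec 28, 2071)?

732

Dec 26, 2069 → Dec 26, 2070: 365 days.
Dec 26, 2070 → Jan 26, 2071: 31 days (December has 31).
Jan 26, 2071 → Feb 26, 2071: 31 days (January has 31).
Feb 26, 2071 → Mar 26, 2071: 28 days (February has 28).
Mar 26, 2071 → Apr 26, 2071: 31 days (March has 31).
Apr 26, 2071 → May 26, 2071: 30 days (April has 30).
May 26, 2071 → Jun 26, 2071: 31 days (May has 31).
Jun 26, 2071 → Jul 26, 2071: 30 days (June has 30).
Jul 26, 2071 → Aug 26, 2071: 31 days (July has 31).
Aug 26, 2071 → Sep 26, 2071: 31 days (August has 31).
Sep 26, 2071 → Oct 26, 2071: 30 days (September has 30).
Oct 26, 2071 → Nov 26, 2071: 31 days (October has 31).
Nov 26, 2071 → Dec 26, 2071: 30 days (November has 30).
Dec 26, 2071 → Dec 28, 2071: 2 days.
Total: 732 days.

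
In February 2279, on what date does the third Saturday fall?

February 15, 2279

February 1, 2279 is a Saturday.
The first Saturday is therefore February 1 (same day).
The third Saturday is 1 + 2×7 = February 15.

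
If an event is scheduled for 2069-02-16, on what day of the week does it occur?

Saturday

January 1, 2069 is a Tuesday.
Jan 1, 2069 → Feb 1, 2069: 31 days (January has 31).
Feb 1, 2069 → Feb 16, 2069: 15 days.
Total: 46 days.
46 mod 7 = 4, so Tuesday + 4 = Saturday.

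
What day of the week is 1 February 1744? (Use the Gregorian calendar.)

Doomsday rule: the anchor day for the 1700s is Sunday. For year 44: 44÷12 = 3 r 8, and 8÷4 = 2, so 3+8+2 = 13.
Sunday + 13 ≡ Saturday — that's 1744's doomsday.
In February the doomsday date is Feb 29 (1744 is a leap year (divisible by 4)).
Feb 1 is 28 days before Feb 29; 28 mod 7 = 0, so Saturday − 0 = Saturday.

Saturday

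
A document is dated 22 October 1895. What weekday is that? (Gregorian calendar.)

Doomsday rule: the anchor day for the 1800s is Friday. For year 95: 95÷12 = 7 r 11, and 11÷4 = 2, so 7+11+2 = 20.
Friday + 20 ≡ Thursday — that's 1895's doomsday.
In October the doomsday date is Oct 10.
Oct 22 is 12 days after Oct 10; 12 mod 7 = 5, so Thursday + 5 = Tuesday.

Tuesday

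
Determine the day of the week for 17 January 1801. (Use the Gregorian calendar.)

Saturday

January 1, 1801 is a Thursday.
Jan 1, 1801 → Jan 17, 1801: 16 days.
Total: 16 days.
16 mod 7 = 2, so Thursday + 2 = Saturday.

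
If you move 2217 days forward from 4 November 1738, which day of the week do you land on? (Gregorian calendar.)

First find the weekday of Nov 4, 1738. Doomsday rule: the anchor day for the 1700s is Sunday. For year 38: 38÷12 = 3 r 2, and 2÷4 = 0, so 3+2+0 = 5.
Sunday + 5 ≡ Friday — that's 1738's doomsday.
In November the doomsday date is Nov 7.
Nov 4 is 3 days before Nov 7; 3 mod 7 = 3, so Friday − 3 = Tuesday.
2217 mod 7 = 5, so 2217 days after a Tuesday is Tuesday + 5 = Sunday.

Sunday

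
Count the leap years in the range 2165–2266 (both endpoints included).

24

Multiples of 4 in [2165,2266]: 25.
Of those, multiples of 100: 1 (not leap unless ÷400).
Multiples of 400: 0.
Leap years = 25 − 1 + 0 = 24.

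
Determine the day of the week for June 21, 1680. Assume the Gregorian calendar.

Doomsday rule: the anchor day for the 1600s is Tuesday. For year 80: 80÷12 = 6 r 8, and 8÷4 = 2, so 6+8+2 = 16.
Tuesday + 16 ≡ Thursday — that's 1680's doomsday.
In June the doomsday date is Jun 6.
Jun 21 is 15 days after Jun 6; 15 mod 7 = 1, so Thursday + 1 = Friday.

Friday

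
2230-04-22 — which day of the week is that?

Thursday

Doomsday rule: the anchor day for the 2200s is Friday. For year 30: 30÷12 = 2 r 6, and 6÷4 = 1, so 2+6+1 = 9.
Friday + 9 ≡ Sunday — that's 2230's doomsday.
In April the doomsday date is Apr 4.
Apr 22 is 18 days after Apr 4; 18 mod 7 = 4, so Sunday + 4 = Thursday.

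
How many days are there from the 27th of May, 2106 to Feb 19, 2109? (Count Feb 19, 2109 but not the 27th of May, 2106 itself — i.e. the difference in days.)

999

May 27, 2106 → May 27, 2107: 365 days.
May 27, 2107 → May 27, 2108: 366 days (Feb 29, 2108 is in that span).
May 27, 2108 → Jun 27, 2108: 31 days (May has 31).
Jun 27, 2108 → Jul 27, 2108: 30 days (June has 30).
Jul 27, 2108 → Aug 27, 2108: 31 days (July has 31).
Aug 27, 2108 → Sep 27, 2108: 31 days (August has 31).
Sep 27, 2108 → Oct 27, 2108: 30 days (September has 30).
Oct 27, 2108 → Nov 27, 2108: 31 days (October has 31).
Nov 27, 2108 → Dec 27, 2108: 30 days (November has 30).
Dec 27, 2108 → Jan 27, 2109: 31 days (December has 31).
Jan 27, 2109 → Feb 19, 2109: 23 days.
Total: 999 days.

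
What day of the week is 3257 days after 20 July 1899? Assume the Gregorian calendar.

First find the weekday of Jul 20, 1899. Doomsday rule: the anchor day for the 1800s is Friday. For year 99: 99÷12 = 8 r 3, and 3÷4 = 0, so 8+3+0 = 11.
Friday + 11 ≡ Tuesday — that's 1899's doomsday.
In July the doomsday date is Jul 11.
Jul 20 is 9 days after Jul 11; 9 mod 7 = 2, so Tuesday + 2 = Thursday.
3257 mod 7 = 2, so 3257 days after a Thursday is Thursday + 2 = Saturday.

Saturday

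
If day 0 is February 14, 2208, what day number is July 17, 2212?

Feb 14, 2208 → Feb 14, 2209: 366 days (Feb 29, 2208 is in that span).
Feb 14, 2209 → Feb 14, 2210: 365 days.
Feb 14, 2210 → Feb 14, 2211: 365 days.
Feb 14, 2211 → Feb 14, 2212: 365 days.
Feb 14, 2212 → Mar 14, 2212: 29 days (February has 29).
Mar 14, 2212 → Apr 14, 2212: 31 days (March has 31).
Apr 14, 2212 → May 14, 2212: 30 days (April has 30).
May 14, 2212 → Jun 14, 2212: 31 days (May has 31).
Jun 14, 2212 → Jul 14, 2212: 30 days (June has 30).
Jul 14, 2212 → Jul 17, 2212: 3 days.
Total: 1615 days.

1615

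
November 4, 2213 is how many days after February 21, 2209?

1717

Feb 21, 2209 → Feb 21, 2210: 365 days.
Feb 21, 2210 → Feb 21, 2211: 365 days.
Feb 21, 2211 → Feb 21, 2212: 365 days.
Feb 21, 2212 → Feb 21, 2213: 366 days (Feb 29, 2212 is in that span).
Feb 21, 2213 → Mar 21, 2213: 28 days (February has 28).
Mar 21, 2213 → Apr 21, 2213: 31 days (March has 31).
Apr 21, 2213 → May 21, 2213: 30 days (April has 30).
May 21, 2213 → Jun 21, 2213: 31 days (May has 31).
Jun 21, 2213 → Jul 21, 2213: 30 days (June has 30).
Jul 21, 2213 → Aug 21, 2213: 31 days (July has 31).
Aug 21, 2213 → Sep 21, 2213: 31 days (August has 31).
Sep 21, 2213 → Oct 21, 2213: 30 days (September has 30).
Oct 21, 2213 → Nov 4, 2213: 14 days.
Total: 1717 days.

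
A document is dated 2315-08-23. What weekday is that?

Doomsday rule: the anchor day for the 2300s is Wednesday. For year 15: 15÷12 = 1 r 3, and 3÷4 = 0, so 1+3+0 = 4.
Wednesday + 4 ≡ Sunday — that's 2315's doomsday.
In August the doomsday date is Aug 8.
Aug 23 is 15 days after Aug 8; 15 mod 7 = 1, so Sunday + 1 = Monday.

Monday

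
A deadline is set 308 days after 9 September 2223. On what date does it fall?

Sep has 30 days: +22 → Oct 1, 2223 (286 left).
Oct has 31 days: +31 → Nov 1, 2223 (255 left).
Nov has 30 days: +30 → Dec 1, 2223 (225 left).
Dec has 31 days: +31 → Jan 1, 2224 (194 left).
Jan has 31 days: +31 → Feb 1, 2224 (163 left).
Feb has 29 days: +29 → Mar 1, 2224 (134 left).
Mar has 31 days: +31 → Apr 1, 2224 (103 left).
Apr has 30 days: +30 → May 1, 2224 (73 left).
May has 31 days: +31 → Jun 1, 2224 (42 left).
Jun has 30 days: +30 → Jul 1, 2224 (12 left).
+12 → Jul 13, 2224.

July 13, 2224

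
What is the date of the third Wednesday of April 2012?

April 1, 2012 is a Sunday.
The first Wednesday is therefore April 4 (3 days later).
The third Wednesday is 4 + 2×7 = April 18.

April 18, 2012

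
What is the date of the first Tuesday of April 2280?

April 1, 2280 is a Thursday.
The first Tuesday is therefore April 6 (5 days later).

April 6, 2280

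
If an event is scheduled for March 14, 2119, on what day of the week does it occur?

January 1, 2119 is a Sunday.
Jan 1, 2119 → Feb 1, 2119: 31 days (January has 31).
Feb 1, 2119 → Mar 1, 2119: 28 days (February has 28).
Mar 1, 2119 → Mar 14, 2119: 13 days.
Total: 72 days.
72 mod 7 = 2, so Sunday + 2 = Tuesday.

Tuesday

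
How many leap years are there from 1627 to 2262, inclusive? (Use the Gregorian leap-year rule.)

Multiples of 4 in [1627,2262]: 159.
Of those, multiples of 100: 6 (not leap unless ÷400).
Multiples of 400: 1.
Leap years = 159 − 6 + 1 = 154.

154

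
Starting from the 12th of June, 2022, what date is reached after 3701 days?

July 30, 2032

+365 (one year) → Jun 12, 2023 (3336 left).
+366 (one year; includes Feb 29, 2024) → Jun 12, 2024 (2970 left).
+365 (one year) → Jun 12, 2025 (2605 left).
+365 (one year) → Jun 12, 2026 (2240 left).
+365 (one year) → Jun 12, 2027 (1875 left).
+366 (one year; includes Feb 29, 2028) → Jun 12, 2028 (1509 left).
+365 (one year) → Jun 12, 2029 (1144 left).
+365 (one year) → Jun 12, 2030 (779 left).
+365 (one year) → Jun 12, 2031 (414 left).
+366 (one year; includes Feb 29, 2032) → Jun 12, 2032 (48 left).
Jun has 30 days: +19 → Jul 1, 2032 (29 left).
+29 → Jul 30, 2032.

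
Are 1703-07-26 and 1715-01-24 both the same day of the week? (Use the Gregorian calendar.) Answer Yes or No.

From Jul 26, 1703 to Jan 24, 1715 is 4200 days.
4200 mod 7 = 0, so they are the same weekday.
(Jul 26, 1703 is a Thursday; Jan 24, 1715 is a Thursday.)

Yes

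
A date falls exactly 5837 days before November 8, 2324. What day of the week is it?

First find the weekday of Nov 8, 2324. Doomsday rule: the anchor day for the 2300s is Wednesday. For year 24: 24÷12 = 2 r 0, and 0÷4 = 0, so 2+0+0 = 2.
Wednesday + 2 ≡ Friday — that's 2324's doomsday.
In November the doomsday date is Nov 7.
Nov 8 is 1 day after Nov 7; 1 mod 7 = 1, so Friday + 1 = Saturday.
5837 mod 7 = 6, so 5837 days before a Saturday is Saturday − 6 = Sunday.

Sunday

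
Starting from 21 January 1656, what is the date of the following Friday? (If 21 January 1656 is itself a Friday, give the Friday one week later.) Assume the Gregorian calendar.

Jan 21, 1656 is a Friday.
From Friday to the next Friday is 7 days.
Jan 21, 1656 + 7 = Jan 28, 1656.

January 28, 1656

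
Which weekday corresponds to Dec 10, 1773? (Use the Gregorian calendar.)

Friday

Doomsday rule: the anchor day for the 1700s is Sunday. For year 73: 73÷12 = 6 r 1, and 1÷4 = 0, so 6+1+0 = 7.
Sunday + 7 ≡ Sunday — that's 1773's doomsday.
In December the doomsday date is Dec 12.
Dec 10 is 2 days before Dec 12; 2 mod 7 = 2, so Sunday − 2 = Friday.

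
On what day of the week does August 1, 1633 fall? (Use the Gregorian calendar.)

Monday

Doomsday rule: the anchor day for the 1600s is Tuesday. For year 33: 33÷12 = 2 r 9, and 9÷4 = 2, so 2+9+2 = 13.
Tuesday + 13 ≡ Monday — that's 1633's doomsday.
In August the doomsday date is Aug 8.
Aug 1 is 7 days before Aug 8; 7 mod 7 = 0, so Monday − 0 = Monday.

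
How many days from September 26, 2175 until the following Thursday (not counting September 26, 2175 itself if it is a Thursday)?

2

Sep 26, 2175 is a Tuesday.
From Tuesday to the next Thursday is 2 days.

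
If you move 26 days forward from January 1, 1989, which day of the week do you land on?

First find the weekday of Jan 1, 1989. Doomsday rule: the anchor day for the 1900s is Wednesday. For year 89: 89÷12 = 7 r 5, and 5÷4 = 1, so 7+5+1 = 13.
Wednesday + 13 ≡ Tuesday — that's 1989's doomsday.
In January the doomsday date is Jan 3 (1989 is not a leap year).
Jan 1 is 2 days before Jan 3; 2 mod 7 = 2, so Tuesday − 2 = Sunday.
26 mod 7 = 5, so 26 days after a Sunday is Sunday + 5 = Friday.

Friday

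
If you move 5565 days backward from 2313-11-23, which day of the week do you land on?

First find the weekday of Nov 23, 2313. Doomsday rule: the anchor day for the 2300s is Wednesday. For year 13: 13÷12 = 1 r 1, and 1÷4 = 0, so 1+1+0 = 2.
Wednesday + 2 ≡ Friday — that's 2313's doomsday.
In November the doomsday date is Nov 7.
Nov 23 is 16 days after Nov 7; 16 mod 7 = 2, so Friday + 2 = Sunday.
5565 mod 7 = 0, so 5565 days before a Sunday is Sunday − 0 = Sunday.

Sunday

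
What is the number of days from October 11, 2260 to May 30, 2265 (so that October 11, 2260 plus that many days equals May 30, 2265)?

1692

Oct 11, 2260 → Oct 11, 2261: 365 days.
Oct 11, 2261 → Oct 11, 2262: 365 days.
Oct 11, 2262 → Oct 11, 2263: 365 days.
Oct 11, 2263 → Oct 11, 2264: 366 days (Feb 29, 2264 is in that span).
Oct 11, 2264 → Nov 11, 2264: 31 days (October has 31).
Nov 11, 2264 → Dec 11, 2264: 30 days (November has 30).
Dec 11, 2264 → Jan 11, 2265: 31 days (December has 31).
Jan 11, 2265 → Feb 11, 2265: 31 days (January has 31).
Feb 11, 2265 → Mar 11, 2265: 28 days (February has 28).
Mar 11, 2265 → Apr 11, 2265: 31 days (March has 31).
Apr 11, 2265 → May 11, 2265: 30 days (April has 30).
May 11, 2265 → May 30, 2265: 19 days.
Total: 1692 days.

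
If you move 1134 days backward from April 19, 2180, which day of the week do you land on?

First find the weekday of Apr 19, 2180. Doomsday rule: the anchor day for the 2100s is Sunday. For year 80: 80÷12 = 6 r 8, and 8÷4 = 2, so 6+8+2 = 16.
Sunday + 16 ≡ Tuesday — that's 2180's doomsday.
In April the doomsday date is Apr 4.
Apr 19 is 15 days after Apr 4; 15 mod 7 = 1, so Tuesday + 1 = Wednesday.
1134 mod 7 = 0, so 1134 days before a Wednesday is Wednesday − 0 = Wednesday.

Wednesday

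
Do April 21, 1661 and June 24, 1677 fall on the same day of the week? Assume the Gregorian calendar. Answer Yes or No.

From Apr 21, 1661 to Jun 24, 1677 is 5908 days.
5908 mod 7 = 0, so they are the same weekday.
(Apr 21, 1661 is a Thursday; Jun 24, 1677 is a Thursday.)

Yes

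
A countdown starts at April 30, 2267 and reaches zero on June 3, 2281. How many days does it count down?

Apr 30, 2267 → Apr 30, 2268: 366 days (Feb 29, 2268 is in that span).
Apr 30, 2268 → Apr 30, 2269: 365 days.
Apr 30, 2269 → Apr 30, 2270: 365 days.
Apr 30, 2270 → Apr 30, 2271: 365 days.
Apr 30, 2271 → Apr 30, 2272: 366 days (Feb 29, 2272 is in that span).
Apr 30, 2272 → Apr 30, 2273: 365 days.
Apr 30, 2273 → Apr 30, 2274: 365 days.
Apr 30, 2274 → Apr 30, 2275: 365 days.
Apr 30, 2275 → Apr 30, 2276: 366 days (Feb 29, 2276 is in that span).
Apr 30, 2276 → Apr 30, 2277: 365 days.
Apr 30, 2277 → Apr 30, 2278: 365 days.
Apr 30, 2278 → Apr 30, 2279: 365 days.
Apr 30, 2279 → Apr 30, 2280: 366 days (Feb 29, 2280 is in that span).
Apr 30, 2280 → May 30, 2280: 30 days (April has 30).
May 30, 2280 → Jun 30, 2280: 31 days (May has 31).
Jun 30, 2280 → Jul 30, 2280: 30 days (June has 30).
Jul 30, 2280 → Aug 30, 2280: 31 days (July has 31).
Aug 30, 2280 → Sep 30, 2280: 31 days (August has 31).
Sep 30, 2280 → Oct 30, 2280: 30 days (September has 30).
Oct 30, 2280 → Nov 30, 2280: 31 days (October has 31).
Nov 30, 2280 → Dec 30, 2280: 30 days (November has 30).
Dec 30, 2280 → Jan 30, 2281: 31 days (December has 31).
Jan 30, 2281 → Feb 28, 2281: 29 days (January has 31).
Feb 28, 2281 → Mar 28, 2281: 28 days (February has 28).
Mar 28, 2281 → Apr 28, 2281: 31 days (March has 31).
Apr 28, 2281 → May 28, 2281: 30 days (April has 30).
May 28, 2281 → Jun 3, 2281: 6 days.
Total: 5148 days.

5148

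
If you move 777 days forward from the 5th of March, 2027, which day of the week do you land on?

First find the weekday of Mar 5, 2027. Doomsday rule: the anchor day for the 2000s is Tuesday. For year 27: 27÷12 = 2 r 3, and 3÷4 = 0, so 2+3+0 = 5.
Tuesday + 5 ≡ Sunday — that's 2027's doomsday.
In March the doomsday date is Mar 14.
Mar 5 is 9 days before Mar 14; 9 mod 7 = 2, so Sunday − 2 = Friday.
777 mod 7 = 0, so 777 days after a Friday is Friday + 0 = Friday.

Friday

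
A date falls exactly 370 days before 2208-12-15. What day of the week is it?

First find the weekday of Dec 15, 2208. Doomsday rule: the anchor day for the 2200s is Friday. For year 08: 8÷12 = 0 r 8, and 8÷4 = 2, so 0+8+2 = 10.
Friday + 10 ≡ Monday — that's 2208's doomsday.
In December the doomsday date is Dec 12.
Dec 15 is 3 days after Dec 12; 3 mod 7 = 3, so Monday + 3 = Thursday.
370 mod 7 = 6, so 370 days before a Thursday is Thursday − 6 = Friday.

Friday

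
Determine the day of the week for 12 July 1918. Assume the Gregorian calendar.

Friday

Doomsday rule: the anchor day for the 1900s is Wednesday. For year 18: 18÷12 = 1 r 6, and 6÷4 = 1, so 1+6+1 = 8.
Wednesday + 8 ≡ Thursday — that's 1918's doomsday.
In July the doomsday date is Jul 11.
Jul 12 is 1 day after Jul 11; 1 mod 7 = 1, so Thursday + 1 = Friday.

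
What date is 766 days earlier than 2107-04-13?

−365 (one year) → Apr 13, 2106 (401 left).
−365 (one year) → Apr 13, 2105 (36 left).
−13 → Mar 31, 2105 (end of Mar, 31 days; 23 left).
−23 → Mar 8, 2105.

March 8, 2105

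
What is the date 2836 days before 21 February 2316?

−365 (one year) → Feb 21, 2315 (2471 left).
−365 (one year) → Feb 21, 2314 (2106 left).
−365 (one year) → Feb 21, 2313 (1741 left).
−366 (one year; includes Feb 29, 2312) → Feb 21, 2312 (1375 left).
−365 (one year) → Feb 21, 2311 (1010 left).
−365 (one year) → Feb 21, 2310 (645 left).
−365 (one year) → Feb 21, 2309 (280 left).
−21 → Jan 31, 2309 (end of Jan, 31 days; 259 left).
−31 → Dec 31, 2308 (end of Dec, 31 days; 228 left).
−31 → Nov 30, 2308 (end of Nov, 30 days; 197 left).
−30 → Oct 31, 2308 (end of Oct, 31 days; 167 left).
−31 → Sep 30, 2308 (end of Sep, 30 days; 136 left).
−30 → Aug 31, 2308 (end of Aug, 31 days; 106 left).
−31 → Jul 31, 2308 (end of Jul, 31 days; 75 left).
−31 → Jun 30, 2308 (end of Jun, 30 days; 44 left).
−30 → May 31, 2308 (end of May, 31 days; 14 left).
−14 → May 17, 2308.

May 17, 2308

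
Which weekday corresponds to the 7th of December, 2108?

Doomsday rule: the anchor day for the 2100s is Sunday. For year 08: 8÷12 = 0 r 8, and 8÷4 = 2, so 0+8+2 = 10.
Sunday + 10 ≡ Wednesday — that's 2108's doomsday.
In December the doomsday date is Dec 12.
Dec 7 is 5 days before Dec 12; 5 mod 7 = 5, so Wednesday − 5 = Friday.

Friday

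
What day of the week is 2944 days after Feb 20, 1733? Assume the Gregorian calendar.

Tuesday

Feb 20, 1733 is a Friday.
2944 mod 7 = 4, so 2944 days after a Friday is Friday + 4 = Tuesday.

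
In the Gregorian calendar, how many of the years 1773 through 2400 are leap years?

Multiples of 4 in [1773,2400]: 157.
Of those, multiples of 100: 7 (not leap unless ÷400).
Multiples of 400: 2.
Leap years = 157 − 7 + 2 = 152.

152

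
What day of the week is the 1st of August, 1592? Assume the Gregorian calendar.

Saturday

Doomsday rule: the anchor day for the 1500s is Wednesday. For year 92: 92÷12 = 7 r 8, and 8÷4 = 2, so 7+8+2 = 17.
Wednesday + 17 ≡ Saturday — that's 1592's doomsday.
In August the doomsday date is Aug 8.
Aug 1 is 7 days before Aug 8; 7 mod 7 = 0, so Saturday − 0 = Saturday.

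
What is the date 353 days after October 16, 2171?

October 3, 2172

Oct has 31 days: +16 → Nov 1, 2171 (337 left).
Nov has 30 days: +30 → Dec 1, 2171 (307 left).
Dec has 31 days: +31 → Jan 1, 2172 (276 left).
Jan has 31 days: +31 → Feb 1, 2172 (245 left).
Feb has 29 days: +29 → Mar 1, 2172 (216 left).
Mar has 31 days: +31 → Apr 1, 2172 (185 left).
Apr has 30 days: +30 → May 1, 2172 (155 left).
May has 31 days: +31 → Jun 1, 2172 (124 left).
Jun has 30 days: +30 → Jul 1, 2172 (94 left).
Jul has 31 days: +31 → Aug 1, 2172 (63 left).
Aug has 31 days: +31 → Sep 1, 2172 (32 left).
Sep has 30 days: +30 → Oct 1, 2172 (2 left).
+2 → Oct 3, 2172.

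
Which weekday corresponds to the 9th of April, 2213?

Doomsday rule: the anchor day for the 2200s is Friday. For year 13: 13÷12 = 1 r 1, and 1÷4 = 0, so 1+1+0 = 2.
Friday + 2 ≡ Sunday — that's 2213's doomsday.
In April the doomsday date is Apr 4.
Apr 9 is 5 days after Apr 4; 5 mod 7 = 5, so Sunday + 5 = Friday.

Friday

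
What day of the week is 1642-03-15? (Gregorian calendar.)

Doomsday rule: the anchor day for the 1600s is Tuesday. For year 42: 42÷12 = 3 r 6, and 6÷4 = 1, so 3+6+1 = 10.
Tuesday + 10 ≡ Friday — that's 1642's doomsday.
In March the doomsday date is Mar 14.
Mar 15 is 1 day after Mar 14; 1 mod 7 = 1, so Friday + 1 = Saturday.

Saturday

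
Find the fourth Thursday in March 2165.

March 1, 2165 is a Friday.
The first Thursday is therefore March 7 (6 days later).
The fourth Thursday is 7 + 3×7 = March 28.

March 28, 2165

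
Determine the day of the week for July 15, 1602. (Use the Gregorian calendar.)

Doomsday rule: the anchor day for the 1600s is Tuesday. For year 02: 2÷12 = 0 r 2, and 2÷4 = 0, so 0+2+0 = 2.
Tuesday + 2 ≡ Thursday — that's 1602's doomsday.
In July the doomsday date is Jul 11.
Jul 15 is 4 days after Jul 11; 4 mod 7 = 4, so Thursday + 4 = Monday.

Monday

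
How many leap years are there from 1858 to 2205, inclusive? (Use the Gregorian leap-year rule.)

Multiples of 4 in [1858,2205]: 87.
Of those, multiples of 100: 4 (not leap unless ÷400).
Multiples of 400: 1.
Leap years = 87 − 4 + 1 = 84.

84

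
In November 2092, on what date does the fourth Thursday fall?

November 1, 2092 is a Saturday.
The first Thursday is therefore November 6 (5 days later).
The fourth Thursday is 6 + 3×7 = November 27.

November 27, 2092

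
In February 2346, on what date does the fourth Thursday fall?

February 1, 2346 is a Friday.
The first Thursday is therefore February 7 (6 days later).
The fourth Thursday is 7 + 3×7 = February 28.

February 28, 2346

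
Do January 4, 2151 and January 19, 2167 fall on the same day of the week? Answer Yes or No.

From Jan 4, 2151 to Jan 19, 2167 is 5859 days.
5859 mod 7 = 0, so they are the same weekday.
(Jan 4, 2151 is a Monday; Jan 19, 2167 is a Monday.)

Yes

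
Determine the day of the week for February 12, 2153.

Monday

Doomsday rule: the anchor day for the 2100s is Sunday. For year 53: 53÷12 = 4 r 5, and 5÷4 = 1, so 4+5+1 = 10.
Sunday + 10 ≡ Wednesday — that's 2153's doomsday.
In February the doomsday date is Feb 28 (2153 is not a leap year).
Feb 12 is 16 days before Feb 28; 16 mod 7 = 2, so Wednesday − 2 = Monday.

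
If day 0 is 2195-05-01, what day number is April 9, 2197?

May 1, 2195 → May 1, 2196: 366 days (Feb 29, 2196 is in that span).
May 1, 2196 → Jun 1, 2196: 31 days (May has 31).
Jun 1, 2196 → Jul 1, 2196: 30 days (June has 30).
Jul 1, 2196 → Aug 1, 2196: 31 days (July has 31).
Aug 1, 2196 → Sep 1, 2196: 31 days (August has 31).
Sep 1, 2196 → Oct 1, 2196: 30 days (September has 30).
Oct 1, 2196 → Nov 1, 2196: 31 days (October has 31).
Nov 1, 2196 → Dec 1, 2196: 30 days (November has 30).
Dec 1, 2196 → Jan 1, 2197: 31 days (December has 31).
Jan 1, 2197 → Feb 1, 2197: 31 days (January has 31).
Feb 1, 2197 → Mar 1, 2197: 28 days (February has 28).
Mar 1, 2197 → Apr 1, 2197: 31 days (March has 31).
Apr 1, 2197 → Apr 9, 2197: 8 days.
Total: 709 days.

709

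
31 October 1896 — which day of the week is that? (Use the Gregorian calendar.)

Saturday

January 1, 1896 is a Wednesday.
Jan 1, 1896 → Feb 1, 1896: 31 days (January has 31).
Feb 1, 1896 → Mar 1, 1896: 29 days (February has 29).
Mar 1, 1896 → Apr 1, 1896: 31 days (March has 31).
Apr 1, 1896 → May 1, 1896: 30 days (April has 30).
May 1, 1896 → Jun 1, 1896: 31 days (May has 31).
Jun 1, 1896 → Jul 1, 1896: 30 days (June has 30).
Jul 1, 1896 → Aug 1, 1896: 31 days (July has 31).
Aug 1, 1896 → Sep 1, 1896: 31 days (August has 31).
Sep 1, 1896 → Oct 1, 1896: 30 days (September has 30).
Oct 1, 1896 → Oct 31, 1896: 30 days.
Total: 304 days.
304 mod 7 = 3, so Wednesday + 3 = Saturday.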